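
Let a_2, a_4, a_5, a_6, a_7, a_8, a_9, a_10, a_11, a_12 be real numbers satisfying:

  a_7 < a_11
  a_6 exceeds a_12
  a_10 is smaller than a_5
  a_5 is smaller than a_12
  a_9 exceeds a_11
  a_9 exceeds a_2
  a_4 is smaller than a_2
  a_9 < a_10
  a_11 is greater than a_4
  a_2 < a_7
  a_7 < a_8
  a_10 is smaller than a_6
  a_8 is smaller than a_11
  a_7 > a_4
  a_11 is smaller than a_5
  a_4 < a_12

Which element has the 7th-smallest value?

Chaining the given pairs: a_4 < a_2 < a_7 < a_8 < a_11 < a_9 < a_10 < a_5 < a_12 < a_6.
The 7th smallest is a_10.

a_10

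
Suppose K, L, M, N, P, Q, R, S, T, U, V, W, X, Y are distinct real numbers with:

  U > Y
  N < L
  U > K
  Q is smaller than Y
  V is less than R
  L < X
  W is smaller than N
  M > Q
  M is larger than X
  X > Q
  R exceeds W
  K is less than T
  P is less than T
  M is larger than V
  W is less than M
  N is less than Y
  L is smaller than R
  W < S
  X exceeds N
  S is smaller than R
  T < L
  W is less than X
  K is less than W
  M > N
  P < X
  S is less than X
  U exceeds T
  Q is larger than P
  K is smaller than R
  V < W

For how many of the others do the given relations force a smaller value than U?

8

From U the given relations immediately reach K, T, Y.
From those, P, N, Q — 6 in total.
From those, W — 7 in total.
From those, V — 8 in total.
Nothing else is reachable below U; 8 in all.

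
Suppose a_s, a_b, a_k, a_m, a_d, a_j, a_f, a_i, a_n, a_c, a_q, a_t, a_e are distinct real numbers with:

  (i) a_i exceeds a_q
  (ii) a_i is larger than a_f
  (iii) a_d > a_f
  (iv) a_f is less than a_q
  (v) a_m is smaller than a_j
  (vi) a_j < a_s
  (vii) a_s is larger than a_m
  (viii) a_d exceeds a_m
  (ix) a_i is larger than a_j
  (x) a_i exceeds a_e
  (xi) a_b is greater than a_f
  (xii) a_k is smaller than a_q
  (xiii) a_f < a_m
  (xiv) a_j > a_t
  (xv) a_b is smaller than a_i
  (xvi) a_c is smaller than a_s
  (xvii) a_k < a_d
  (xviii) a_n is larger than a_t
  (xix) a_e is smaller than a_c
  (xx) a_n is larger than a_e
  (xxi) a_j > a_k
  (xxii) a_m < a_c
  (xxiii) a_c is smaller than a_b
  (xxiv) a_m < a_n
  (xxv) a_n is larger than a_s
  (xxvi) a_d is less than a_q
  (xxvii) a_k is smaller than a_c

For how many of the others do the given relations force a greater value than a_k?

From a_k the given relations immediately reach a_d, a_q, a_j, a_c.
From those, a_b, a_s, a_i — 7 in total.
From those, a_n — 8 in total.
No other element is forced above a_k by the given relations, so the count is 8.

8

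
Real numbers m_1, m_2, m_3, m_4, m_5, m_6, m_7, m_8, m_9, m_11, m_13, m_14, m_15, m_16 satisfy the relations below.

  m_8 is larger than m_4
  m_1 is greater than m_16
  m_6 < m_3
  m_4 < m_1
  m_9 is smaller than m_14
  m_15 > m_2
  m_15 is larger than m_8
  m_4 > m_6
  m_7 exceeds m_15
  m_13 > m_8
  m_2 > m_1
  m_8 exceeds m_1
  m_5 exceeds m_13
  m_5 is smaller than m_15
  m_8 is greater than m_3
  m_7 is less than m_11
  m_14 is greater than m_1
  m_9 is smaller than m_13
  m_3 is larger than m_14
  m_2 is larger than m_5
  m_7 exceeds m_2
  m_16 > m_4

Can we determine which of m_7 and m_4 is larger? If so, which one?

Chaining the given relations: m_4 < m_16 < m_1 < m_14 < m_3 < m_8 < m_13 < m_5 < m_2 < m_15 < m_7.
So m_7 is larger.

m_7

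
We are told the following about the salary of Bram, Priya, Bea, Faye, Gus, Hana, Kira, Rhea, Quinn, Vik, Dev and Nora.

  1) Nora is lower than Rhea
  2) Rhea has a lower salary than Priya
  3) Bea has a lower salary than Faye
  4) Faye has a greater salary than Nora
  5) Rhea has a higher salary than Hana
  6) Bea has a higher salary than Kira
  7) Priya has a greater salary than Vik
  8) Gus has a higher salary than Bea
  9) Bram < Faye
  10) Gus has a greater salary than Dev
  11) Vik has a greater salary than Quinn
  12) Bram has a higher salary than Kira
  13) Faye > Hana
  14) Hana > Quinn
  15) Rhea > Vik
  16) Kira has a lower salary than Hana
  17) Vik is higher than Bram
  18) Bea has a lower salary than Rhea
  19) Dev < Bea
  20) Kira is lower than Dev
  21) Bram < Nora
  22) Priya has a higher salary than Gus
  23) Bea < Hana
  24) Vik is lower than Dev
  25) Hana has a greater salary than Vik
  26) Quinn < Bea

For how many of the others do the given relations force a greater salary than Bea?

From Bea the given relations immediately reach Hana, Rhea, Gus, Faye.
From those, Priya — 5 in total.
No other element is forced above Bea by the given relations, so the count is 5.

5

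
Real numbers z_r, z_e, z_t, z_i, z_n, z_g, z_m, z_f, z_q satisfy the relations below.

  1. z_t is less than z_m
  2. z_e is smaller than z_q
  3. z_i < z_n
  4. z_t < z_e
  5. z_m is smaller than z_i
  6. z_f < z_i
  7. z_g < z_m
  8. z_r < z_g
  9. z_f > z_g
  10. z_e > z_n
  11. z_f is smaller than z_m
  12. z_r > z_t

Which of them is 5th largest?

The consecutive relations fix a unique order: z_t < z_r < z_g < z_f < z_m < z_i < z_n < z_e < z_q.
The 5th largest is z_m.

z_m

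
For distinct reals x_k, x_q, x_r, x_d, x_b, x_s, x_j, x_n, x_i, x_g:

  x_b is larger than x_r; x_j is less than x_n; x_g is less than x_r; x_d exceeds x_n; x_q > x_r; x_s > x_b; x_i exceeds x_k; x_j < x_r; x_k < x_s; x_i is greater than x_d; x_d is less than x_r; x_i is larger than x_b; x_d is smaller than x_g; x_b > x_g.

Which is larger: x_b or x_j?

x_b

Chaining the given relations: x_j < x_n < x_d < x_g < x_r < x_b.
So x_j < x_b; x_b is the larger of the two.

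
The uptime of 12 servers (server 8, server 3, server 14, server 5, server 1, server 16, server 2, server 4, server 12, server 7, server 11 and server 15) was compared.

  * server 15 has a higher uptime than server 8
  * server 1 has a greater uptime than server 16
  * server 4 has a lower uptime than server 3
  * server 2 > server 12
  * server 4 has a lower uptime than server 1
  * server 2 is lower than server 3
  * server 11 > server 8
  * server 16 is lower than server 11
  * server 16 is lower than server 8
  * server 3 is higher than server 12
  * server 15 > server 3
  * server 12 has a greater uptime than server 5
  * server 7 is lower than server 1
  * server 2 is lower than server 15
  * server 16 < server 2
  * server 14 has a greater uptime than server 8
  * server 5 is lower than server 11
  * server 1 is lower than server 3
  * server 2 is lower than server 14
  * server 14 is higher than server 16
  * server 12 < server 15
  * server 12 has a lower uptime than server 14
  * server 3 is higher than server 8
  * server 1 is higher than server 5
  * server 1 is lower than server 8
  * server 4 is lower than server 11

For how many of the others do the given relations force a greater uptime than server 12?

4

The elements the relations force above server 12 are server 2, server 3, server 14, server 15 — no chain reaches any other.
That is 4.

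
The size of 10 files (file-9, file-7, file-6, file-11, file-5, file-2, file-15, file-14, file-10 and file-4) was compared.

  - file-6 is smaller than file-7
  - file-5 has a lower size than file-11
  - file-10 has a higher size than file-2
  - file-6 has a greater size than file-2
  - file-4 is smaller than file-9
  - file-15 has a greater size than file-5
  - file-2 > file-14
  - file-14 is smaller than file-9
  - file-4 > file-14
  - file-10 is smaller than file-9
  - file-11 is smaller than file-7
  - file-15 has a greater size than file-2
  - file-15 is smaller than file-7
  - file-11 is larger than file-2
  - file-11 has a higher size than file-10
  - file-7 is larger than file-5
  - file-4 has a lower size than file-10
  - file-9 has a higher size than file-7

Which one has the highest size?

file-9

file-14 is not greatest since file-14 < file-2; file-5 is not greatest since file-5 < file-7; file-4 is not greatest since file-4 < file-10; file-2 is not greatest since file-2 < file-10; file-10 is not greatest since file-10 < file-9; file-6 is not greatest since file-6 < file-7; file-11 is not greatest since file-11 < file-7; file-15 is not greatest since file-15 < file-7; file-7 is not greatest since file-7 < file-9.
Only file-9 has nothing above it, so file-9 is the highest size.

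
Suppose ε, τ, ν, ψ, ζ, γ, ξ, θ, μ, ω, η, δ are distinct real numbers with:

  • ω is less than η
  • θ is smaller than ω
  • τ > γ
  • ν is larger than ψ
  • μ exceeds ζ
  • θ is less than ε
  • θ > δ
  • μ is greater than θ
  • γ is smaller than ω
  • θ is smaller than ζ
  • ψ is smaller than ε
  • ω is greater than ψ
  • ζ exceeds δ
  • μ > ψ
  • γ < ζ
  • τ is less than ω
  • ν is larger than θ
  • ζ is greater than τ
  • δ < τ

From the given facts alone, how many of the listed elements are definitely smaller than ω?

The elements the relations force below ω are γ, ψ, δ, θ, τ — no chain reaches any other.
That is 5.

5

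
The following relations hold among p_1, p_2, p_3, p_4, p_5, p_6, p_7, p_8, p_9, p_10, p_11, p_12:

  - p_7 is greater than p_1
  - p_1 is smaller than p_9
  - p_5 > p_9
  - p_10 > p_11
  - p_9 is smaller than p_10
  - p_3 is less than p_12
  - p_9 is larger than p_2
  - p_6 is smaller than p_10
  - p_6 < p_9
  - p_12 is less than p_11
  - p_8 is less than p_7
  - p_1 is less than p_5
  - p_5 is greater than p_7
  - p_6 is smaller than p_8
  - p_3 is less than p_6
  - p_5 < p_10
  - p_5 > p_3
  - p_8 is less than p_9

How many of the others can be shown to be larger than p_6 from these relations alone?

From p_6 the given relations immediately reach p_8, p_9, p_10.
From those, p_7, p_5 — 5 in total.
Nothing else is reachable above p_6; 5 in all.

5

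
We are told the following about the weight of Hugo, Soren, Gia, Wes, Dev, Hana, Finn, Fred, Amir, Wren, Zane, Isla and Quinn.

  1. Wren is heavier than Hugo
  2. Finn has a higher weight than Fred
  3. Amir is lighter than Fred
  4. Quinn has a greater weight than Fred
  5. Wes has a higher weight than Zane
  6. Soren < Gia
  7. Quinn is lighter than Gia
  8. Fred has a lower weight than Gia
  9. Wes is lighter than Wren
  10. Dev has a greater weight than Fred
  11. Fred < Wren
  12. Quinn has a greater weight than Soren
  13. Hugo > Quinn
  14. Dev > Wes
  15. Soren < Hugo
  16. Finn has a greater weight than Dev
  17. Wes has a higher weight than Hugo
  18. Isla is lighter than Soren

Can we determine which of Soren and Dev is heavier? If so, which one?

Dev

The relevant relations are Soren < Quinn; Quinn < Hugo; Hugo < Wes; Wes < Dev.
Together: Soren < Quinn < Hugo < Wes < Dev.
So Dev is heavier.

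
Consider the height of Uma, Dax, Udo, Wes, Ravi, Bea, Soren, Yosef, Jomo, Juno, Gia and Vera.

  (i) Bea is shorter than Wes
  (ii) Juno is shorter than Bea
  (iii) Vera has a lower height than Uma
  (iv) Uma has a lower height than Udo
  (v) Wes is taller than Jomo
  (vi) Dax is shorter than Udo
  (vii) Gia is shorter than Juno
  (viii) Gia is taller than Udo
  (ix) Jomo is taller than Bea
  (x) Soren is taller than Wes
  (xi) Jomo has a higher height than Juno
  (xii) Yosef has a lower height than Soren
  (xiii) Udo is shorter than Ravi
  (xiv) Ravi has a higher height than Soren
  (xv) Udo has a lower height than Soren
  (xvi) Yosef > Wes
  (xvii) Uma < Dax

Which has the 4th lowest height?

Udo

The consecutive relations fix a unique order: Vera < Uma < Dax < Udo < Gia < Juno < Bea < Jomo < Wes < Yosef < Soren < Ravi.
The 4th smallest is Udo.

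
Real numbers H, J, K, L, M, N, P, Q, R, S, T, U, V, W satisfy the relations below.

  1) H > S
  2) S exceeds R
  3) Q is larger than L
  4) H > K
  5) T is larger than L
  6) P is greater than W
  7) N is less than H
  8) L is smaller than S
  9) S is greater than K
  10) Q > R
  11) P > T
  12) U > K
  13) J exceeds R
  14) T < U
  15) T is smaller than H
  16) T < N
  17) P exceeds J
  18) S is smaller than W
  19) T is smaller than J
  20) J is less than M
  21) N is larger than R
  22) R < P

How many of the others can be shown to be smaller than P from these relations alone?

7

Directly below P: R, T, J, W.
One step further: L, S (6 so far).
One step further: K (7 so far).
No other element is forced below P by the given relations, so the count is 7.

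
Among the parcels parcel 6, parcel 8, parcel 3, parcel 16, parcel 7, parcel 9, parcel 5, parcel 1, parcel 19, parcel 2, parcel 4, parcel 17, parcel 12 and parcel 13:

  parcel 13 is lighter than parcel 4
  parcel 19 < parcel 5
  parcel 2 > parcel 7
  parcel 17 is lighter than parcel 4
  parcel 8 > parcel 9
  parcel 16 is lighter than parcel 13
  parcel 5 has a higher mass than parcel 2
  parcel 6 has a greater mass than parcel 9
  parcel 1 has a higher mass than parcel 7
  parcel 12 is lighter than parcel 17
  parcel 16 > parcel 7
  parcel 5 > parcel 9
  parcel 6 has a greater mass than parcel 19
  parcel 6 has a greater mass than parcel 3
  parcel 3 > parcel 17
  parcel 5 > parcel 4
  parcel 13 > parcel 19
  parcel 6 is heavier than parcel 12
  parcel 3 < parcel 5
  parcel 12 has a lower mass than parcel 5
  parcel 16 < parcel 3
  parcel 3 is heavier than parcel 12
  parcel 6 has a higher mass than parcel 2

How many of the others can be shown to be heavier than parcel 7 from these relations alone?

8

Directly above parcel 7: parcel 2, parcel 16, parcel 1.
One step further: parcel 3, parcel 6, parcel 13, parcel 5 (7 so far).
One step further: parcel 4 (8 so far).
No other element is forced above parcel 7 by the given relations, so the count is 8.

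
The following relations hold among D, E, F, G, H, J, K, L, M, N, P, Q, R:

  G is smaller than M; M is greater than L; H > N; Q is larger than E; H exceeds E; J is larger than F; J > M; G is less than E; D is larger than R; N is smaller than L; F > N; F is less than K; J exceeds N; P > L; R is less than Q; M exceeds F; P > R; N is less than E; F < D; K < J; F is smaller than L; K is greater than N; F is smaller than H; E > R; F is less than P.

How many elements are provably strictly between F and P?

The relations place F below P. An element lies strictly between them when it is forced above F and also forced below P.
Above F: {K, L, M, J, H, D}. Below P: {N, R, L}.
Intersection: {L} — 1.

1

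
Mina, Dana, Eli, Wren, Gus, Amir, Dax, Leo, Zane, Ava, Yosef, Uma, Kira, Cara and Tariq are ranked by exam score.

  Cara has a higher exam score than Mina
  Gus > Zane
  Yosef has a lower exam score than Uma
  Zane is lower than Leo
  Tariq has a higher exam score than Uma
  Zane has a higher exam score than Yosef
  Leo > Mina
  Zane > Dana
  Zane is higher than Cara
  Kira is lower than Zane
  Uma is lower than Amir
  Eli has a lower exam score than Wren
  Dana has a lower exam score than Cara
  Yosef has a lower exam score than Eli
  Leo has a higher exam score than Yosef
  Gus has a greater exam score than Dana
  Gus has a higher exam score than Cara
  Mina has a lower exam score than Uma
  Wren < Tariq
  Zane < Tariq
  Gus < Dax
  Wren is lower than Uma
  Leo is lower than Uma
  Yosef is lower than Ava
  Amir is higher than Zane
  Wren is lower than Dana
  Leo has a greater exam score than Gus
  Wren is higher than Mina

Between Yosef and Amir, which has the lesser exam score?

Yosef < Eli and Eli < Wren give Yosef < Wren.
With Wren < Dana: Yosef < Eli < Wren < Dana.
Then Dana < Cara extends the chain to Cara.
Then Cara < Zane extends the chain to Zane.
Then Zane < Gus extends the chain to Gus.
With Gus < Leo: Yosef < Eli < Wren < Dana < Cara < Zane < Gus < Leo.
With Leo < Uma: Yosef < Eli < Wren < Dana < Cara < Zane < Gus < Leo < Uma.
Then Uma < Amir extends the chain to Amir.
So Yosef < Amir; Yosef is the lower of the two.

Yosef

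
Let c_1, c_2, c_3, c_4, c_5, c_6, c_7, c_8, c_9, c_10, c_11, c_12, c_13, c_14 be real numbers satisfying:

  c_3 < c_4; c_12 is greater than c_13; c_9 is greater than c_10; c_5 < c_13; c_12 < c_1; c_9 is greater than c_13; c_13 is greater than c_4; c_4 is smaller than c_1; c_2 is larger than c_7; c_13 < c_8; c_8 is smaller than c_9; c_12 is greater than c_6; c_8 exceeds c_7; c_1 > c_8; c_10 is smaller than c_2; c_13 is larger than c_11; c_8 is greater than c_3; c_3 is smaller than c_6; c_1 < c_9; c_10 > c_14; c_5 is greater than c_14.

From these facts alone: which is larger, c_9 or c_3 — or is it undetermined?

c_3 < c_6 and c_6 < c_12 give c_3 < c_12.
With c_12 < c_1: c_3 < c_6 < c_12 < c_1.
Then c_1 < c_9 extends the chain to c_9.
So c_9 is larger.

c_9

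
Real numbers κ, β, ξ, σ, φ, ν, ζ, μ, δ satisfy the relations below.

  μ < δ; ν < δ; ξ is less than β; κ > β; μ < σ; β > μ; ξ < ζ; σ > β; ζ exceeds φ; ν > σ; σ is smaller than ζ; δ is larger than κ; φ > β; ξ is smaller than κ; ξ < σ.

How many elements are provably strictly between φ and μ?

1

Chaining upward from μ reaches: β, σ, ν, κ, ζ, δ.
Chaining downward from φ reaches: ξ, β.
Strictly between μ and φ are those in both lists: β — 1 element.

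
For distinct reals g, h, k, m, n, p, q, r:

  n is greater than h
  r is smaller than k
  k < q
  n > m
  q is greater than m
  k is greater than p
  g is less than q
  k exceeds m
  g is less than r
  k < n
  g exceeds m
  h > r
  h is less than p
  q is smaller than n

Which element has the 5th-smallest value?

p

Piecing the relations together gives one ordering: m < g < r < h < p < k < q < n.
Counting 5 from the smallest end gives p.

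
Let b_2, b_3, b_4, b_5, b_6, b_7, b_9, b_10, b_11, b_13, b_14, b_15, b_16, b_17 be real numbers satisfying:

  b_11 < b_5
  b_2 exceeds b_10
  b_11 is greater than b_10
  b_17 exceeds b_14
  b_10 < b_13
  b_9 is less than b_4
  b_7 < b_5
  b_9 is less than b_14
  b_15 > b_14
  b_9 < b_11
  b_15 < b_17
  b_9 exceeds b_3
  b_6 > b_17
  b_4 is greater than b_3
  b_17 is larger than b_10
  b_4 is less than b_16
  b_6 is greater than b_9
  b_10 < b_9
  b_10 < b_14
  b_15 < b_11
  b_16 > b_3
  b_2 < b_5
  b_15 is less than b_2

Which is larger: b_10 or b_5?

b_10 < b_9 and b_9 < b_14 give b_10 < b_14.
With b_14 < b_15: b_10 < b_9 < b_14 < b_15.
Then b_15 < b_11 extends the chain to b_11.
Then b_11 < b_5 extends the chain to b_5.
So b_10 < b_5; b_5 is the larger of the two.

b_5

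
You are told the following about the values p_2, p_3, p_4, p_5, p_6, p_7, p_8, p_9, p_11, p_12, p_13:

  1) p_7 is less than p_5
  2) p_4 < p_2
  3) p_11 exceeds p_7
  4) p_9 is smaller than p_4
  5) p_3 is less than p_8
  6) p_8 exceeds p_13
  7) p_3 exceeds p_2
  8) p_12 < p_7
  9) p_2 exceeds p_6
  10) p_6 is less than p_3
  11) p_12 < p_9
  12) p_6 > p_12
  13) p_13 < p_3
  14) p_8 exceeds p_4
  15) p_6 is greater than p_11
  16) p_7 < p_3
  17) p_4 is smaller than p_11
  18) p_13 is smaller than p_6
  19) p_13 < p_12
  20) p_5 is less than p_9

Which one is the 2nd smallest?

p_12

Piecing the relations together gives one ordering: p_13 < p_12 < p_7 < p_5 < p_9 < p_4 < p_11 < p_6 < p_2 < p_3 < p_8.
The 2nd smallest is p_12.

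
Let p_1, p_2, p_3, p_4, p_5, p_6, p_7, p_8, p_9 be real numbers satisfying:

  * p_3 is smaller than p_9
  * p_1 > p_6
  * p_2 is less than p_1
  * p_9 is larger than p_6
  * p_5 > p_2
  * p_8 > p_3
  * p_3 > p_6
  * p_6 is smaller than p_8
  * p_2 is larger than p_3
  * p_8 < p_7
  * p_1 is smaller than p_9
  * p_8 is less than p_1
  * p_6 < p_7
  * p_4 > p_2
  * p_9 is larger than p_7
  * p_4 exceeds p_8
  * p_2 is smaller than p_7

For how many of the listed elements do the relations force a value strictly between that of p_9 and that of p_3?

4

The relations place p_3 below p_9. An element lies strictly between them when it is forced above p_3 and also forced below p_9.
Above p_3: {p_2, p_8, p_1, p_7, p_4, p_5}. Below p_9: {p_6, p_2, p_8, p_1, p_7}.
Intersection: {p_2, p_8, p_1, p_7} — 4.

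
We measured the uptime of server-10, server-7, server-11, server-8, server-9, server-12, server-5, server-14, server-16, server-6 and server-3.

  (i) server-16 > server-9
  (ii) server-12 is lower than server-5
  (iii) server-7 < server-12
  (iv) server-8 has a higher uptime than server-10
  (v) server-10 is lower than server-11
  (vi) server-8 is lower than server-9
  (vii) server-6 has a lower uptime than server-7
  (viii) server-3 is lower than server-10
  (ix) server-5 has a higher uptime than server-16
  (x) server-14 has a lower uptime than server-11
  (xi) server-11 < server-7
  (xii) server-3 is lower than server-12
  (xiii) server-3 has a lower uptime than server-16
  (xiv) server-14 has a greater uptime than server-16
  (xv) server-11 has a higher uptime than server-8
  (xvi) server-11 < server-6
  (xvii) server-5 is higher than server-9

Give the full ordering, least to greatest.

server-3 < server-10 < server-8 < server-9 < server-16 < server-14 < server-11 < server-6 < server-7 < server-12 < server-5

Each adjacent pair is fixed by a given relation: server-3 < server-10; server-10 < server-8; server-8 < server-9; server-9 < server-16; server-16 < server-14; server-14 < server-11; server-11 < server-6; server-6 < server-7; server-7 < server-12; server-12 < server-5. Chaining them end to end gives the full order.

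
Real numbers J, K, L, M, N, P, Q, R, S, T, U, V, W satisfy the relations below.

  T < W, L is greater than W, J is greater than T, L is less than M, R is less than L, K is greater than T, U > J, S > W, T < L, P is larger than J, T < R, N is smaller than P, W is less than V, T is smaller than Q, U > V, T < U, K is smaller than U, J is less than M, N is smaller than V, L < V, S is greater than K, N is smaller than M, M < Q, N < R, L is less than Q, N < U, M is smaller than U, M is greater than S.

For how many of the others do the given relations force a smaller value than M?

From M the given relations immediately reach J, N, L, S.
From those, T, W, R, K — 8 in total.
Nothing else is reachable below M; 8 in all.

8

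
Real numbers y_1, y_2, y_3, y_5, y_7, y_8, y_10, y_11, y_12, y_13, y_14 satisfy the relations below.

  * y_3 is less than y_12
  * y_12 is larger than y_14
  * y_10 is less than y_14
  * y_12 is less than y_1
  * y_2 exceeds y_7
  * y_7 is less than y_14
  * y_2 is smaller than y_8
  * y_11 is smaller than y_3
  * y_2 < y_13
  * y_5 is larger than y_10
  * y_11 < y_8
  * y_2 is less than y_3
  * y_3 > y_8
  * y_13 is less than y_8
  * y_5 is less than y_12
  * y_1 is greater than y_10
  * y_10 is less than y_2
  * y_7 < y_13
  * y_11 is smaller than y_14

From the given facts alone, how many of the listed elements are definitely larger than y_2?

5

From y_2 the given relations immediately reach y_13, y_8, y_3.
From those, y_12 — 4 in total.
From those, y_1 — 5 in total.
Nothing else is reachable above y_2; 5 in all.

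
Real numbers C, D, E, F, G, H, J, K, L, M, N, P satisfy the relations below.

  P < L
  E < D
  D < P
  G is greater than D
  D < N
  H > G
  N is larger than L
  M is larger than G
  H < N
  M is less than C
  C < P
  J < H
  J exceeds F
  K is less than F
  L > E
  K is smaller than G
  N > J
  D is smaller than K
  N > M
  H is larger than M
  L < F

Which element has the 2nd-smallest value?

The consecutive relations fix a unique order: E < D < K < G < M < C < P < L < F < J < H < N.
Counting 2 from the smallest end gives D.

D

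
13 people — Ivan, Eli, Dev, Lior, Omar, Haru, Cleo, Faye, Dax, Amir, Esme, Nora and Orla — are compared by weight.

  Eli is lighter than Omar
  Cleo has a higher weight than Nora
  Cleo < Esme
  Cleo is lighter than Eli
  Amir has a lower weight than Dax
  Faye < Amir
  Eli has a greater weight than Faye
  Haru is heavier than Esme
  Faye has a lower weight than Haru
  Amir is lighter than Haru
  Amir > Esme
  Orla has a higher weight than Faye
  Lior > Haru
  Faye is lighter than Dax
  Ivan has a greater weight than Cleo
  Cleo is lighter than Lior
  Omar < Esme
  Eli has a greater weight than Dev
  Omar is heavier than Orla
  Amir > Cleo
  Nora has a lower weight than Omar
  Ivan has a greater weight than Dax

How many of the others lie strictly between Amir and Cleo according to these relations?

3

The relations place Cleo below Amir. An element lies strictly between them when it is forced above Cleo and also forced below Amir.
Above Cleo: {Eli, Omar, Esme, Haru, Dax, Lior, Ivan}. Below Amir: {Faye, Nora, Orla, Dev, Eli, Omar, Esme}.
Intersection: {Eli, Omar, Esme} — 3.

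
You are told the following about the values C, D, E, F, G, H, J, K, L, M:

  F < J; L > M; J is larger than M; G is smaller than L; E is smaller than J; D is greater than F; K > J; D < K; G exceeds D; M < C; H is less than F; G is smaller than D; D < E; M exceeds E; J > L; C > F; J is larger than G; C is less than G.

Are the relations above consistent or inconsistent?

inconsistent

Chaining the given relations yields D < E < M < C < G, so D < G. But one relation states G < D. These cannot both hold.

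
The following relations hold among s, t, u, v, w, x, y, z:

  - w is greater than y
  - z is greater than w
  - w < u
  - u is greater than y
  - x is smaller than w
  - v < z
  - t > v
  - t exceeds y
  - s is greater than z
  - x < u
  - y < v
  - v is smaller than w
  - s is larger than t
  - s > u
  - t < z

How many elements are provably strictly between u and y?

The relations place y below u. An element lies strictly between them when it is forced above y and also forced below u.
Above y: {v, t, w, z, s}. Below u: {v, x, w}.
Intersection: {v, w} — 2.

2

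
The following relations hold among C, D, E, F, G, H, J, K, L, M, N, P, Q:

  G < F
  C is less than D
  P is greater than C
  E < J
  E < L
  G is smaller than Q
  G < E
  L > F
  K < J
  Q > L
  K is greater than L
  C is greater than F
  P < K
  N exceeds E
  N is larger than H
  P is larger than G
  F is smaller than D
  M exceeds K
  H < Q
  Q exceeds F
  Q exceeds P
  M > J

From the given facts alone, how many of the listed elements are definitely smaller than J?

7

Directly below J: E, K.
One step further: G, L, P (5 so far).
One step further: F, C (7 so far).
No other element is forced below J by the given relations, so the count is 7.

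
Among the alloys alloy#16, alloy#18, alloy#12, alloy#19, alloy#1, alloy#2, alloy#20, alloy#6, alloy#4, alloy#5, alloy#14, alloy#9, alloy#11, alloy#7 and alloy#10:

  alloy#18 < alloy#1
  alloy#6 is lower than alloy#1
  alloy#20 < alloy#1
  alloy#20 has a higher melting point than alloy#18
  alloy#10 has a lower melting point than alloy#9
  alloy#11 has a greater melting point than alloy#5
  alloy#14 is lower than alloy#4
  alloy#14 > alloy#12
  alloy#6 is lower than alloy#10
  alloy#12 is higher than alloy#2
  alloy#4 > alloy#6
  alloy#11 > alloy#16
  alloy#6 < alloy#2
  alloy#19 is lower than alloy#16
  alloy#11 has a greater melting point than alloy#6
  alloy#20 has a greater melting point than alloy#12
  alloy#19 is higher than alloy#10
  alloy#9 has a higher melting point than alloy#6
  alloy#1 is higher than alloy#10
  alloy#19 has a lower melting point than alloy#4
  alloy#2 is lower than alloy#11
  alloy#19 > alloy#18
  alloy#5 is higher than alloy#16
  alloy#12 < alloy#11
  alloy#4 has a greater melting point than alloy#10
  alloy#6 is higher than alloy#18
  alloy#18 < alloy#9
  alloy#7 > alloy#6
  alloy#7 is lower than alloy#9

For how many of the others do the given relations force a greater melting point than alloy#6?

13

The elements the relations force above alloy#6 are alloy#2, alloy#12, alloy#10, alloy#20, alloy#19, alloy#7, alloy#1, alloy#16, alloy#9, alloy#14, alloy#4, alloy#5, alloy#11 — no chain reaches any other.
That is 13.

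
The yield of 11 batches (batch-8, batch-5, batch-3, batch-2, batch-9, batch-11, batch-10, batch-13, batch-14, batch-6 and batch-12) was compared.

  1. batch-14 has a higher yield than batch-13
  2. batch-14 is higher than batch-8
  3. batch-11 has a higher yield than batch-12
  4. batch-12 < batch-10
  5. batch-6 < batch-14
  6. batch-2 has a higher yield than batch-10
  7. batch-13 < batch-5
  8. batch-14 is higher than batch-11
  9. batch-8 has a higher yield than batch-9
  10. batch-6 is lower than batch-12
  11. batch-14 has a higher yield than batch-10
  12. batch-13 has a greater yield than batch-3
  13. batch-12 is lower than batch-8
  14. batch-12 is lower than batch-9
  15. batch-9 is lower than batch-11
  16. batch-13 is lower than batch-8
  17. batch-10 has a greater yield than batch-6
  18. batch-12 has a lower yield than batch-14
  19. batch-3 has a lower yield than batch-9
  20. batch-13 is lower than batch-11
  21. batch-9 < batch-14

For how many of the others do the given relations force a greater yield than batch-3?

Directly above batch-3: batch-9, batch-13.
One step further: batch-5, batch-8, batch-11, batch-14 (6 so far).
No other element is forced above batch-3 by the given relations, so the count is 6.

6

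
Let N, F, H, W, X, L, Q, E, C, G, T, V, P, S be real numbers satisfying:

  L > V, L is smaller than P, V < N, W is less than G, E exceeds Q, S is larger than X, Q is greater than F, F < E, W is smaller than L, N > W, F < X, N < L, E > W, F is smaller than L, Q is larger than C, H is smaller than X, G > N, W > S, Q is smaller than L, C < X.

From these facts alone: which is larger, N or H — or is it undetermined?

N

H < X and X < S give H < S.
With S < W: H < X < S < W.
Then W < N extends the chain to N.
So N is larger.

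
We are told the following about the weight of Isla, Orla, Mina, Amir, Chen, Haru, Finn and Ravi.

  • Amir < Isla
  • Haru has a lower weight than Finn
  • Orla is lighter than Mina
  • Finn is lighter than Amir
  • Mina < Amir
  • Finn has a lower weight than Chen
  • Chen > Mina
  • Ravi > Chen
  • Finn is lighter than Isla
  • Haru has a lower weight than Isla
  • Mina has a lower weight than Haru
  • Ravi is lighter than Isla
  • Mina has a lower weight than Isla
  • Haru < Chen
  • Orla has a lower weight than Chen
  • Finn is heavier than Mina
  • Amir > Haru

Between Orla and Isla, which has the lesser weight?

Orla < Mina and Mina < Haru give Orla < Haru.
Then Haru < Finn extends the chain to Finn.
With Finn < Chen: Orla < Mina < Haru < Finn < Chen.
With Chen < Ravi: Orla < Mina < Haru < Finn < Chen < Ravi.
With Ravi < Isla: Orla < Mina < Haru < Finn < Chen < Ravi < Isla.
So Orla < Isla; Orla is the lighter of the two.

Orla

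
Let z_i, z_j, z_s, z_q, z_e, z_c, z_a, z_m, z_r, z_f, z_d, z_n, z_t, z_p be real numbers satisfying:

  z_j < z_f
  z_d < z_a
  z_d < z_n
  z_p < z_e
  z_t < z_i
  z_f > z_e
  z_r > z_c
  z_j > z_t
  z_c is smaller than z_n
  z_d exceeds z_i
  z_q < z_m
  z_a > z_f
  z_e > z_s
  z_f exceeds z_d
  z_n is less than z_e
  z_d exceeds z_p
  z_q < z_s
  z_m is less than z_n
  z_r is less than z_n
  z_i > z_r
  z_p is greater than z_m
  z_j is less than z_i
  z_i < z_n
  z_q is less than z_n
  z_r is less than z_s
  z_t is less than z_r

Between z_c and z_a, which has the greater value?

Link the given pairs in sequence: z_c < z_r; z_r < z_i; z_i < z_d; z_d < z_f; z_f < z_a.
Together: z_c < z_r < z_i < z_d < z_f < z_a.
So z_c < z_a; z_a is the larger of the two.

z_a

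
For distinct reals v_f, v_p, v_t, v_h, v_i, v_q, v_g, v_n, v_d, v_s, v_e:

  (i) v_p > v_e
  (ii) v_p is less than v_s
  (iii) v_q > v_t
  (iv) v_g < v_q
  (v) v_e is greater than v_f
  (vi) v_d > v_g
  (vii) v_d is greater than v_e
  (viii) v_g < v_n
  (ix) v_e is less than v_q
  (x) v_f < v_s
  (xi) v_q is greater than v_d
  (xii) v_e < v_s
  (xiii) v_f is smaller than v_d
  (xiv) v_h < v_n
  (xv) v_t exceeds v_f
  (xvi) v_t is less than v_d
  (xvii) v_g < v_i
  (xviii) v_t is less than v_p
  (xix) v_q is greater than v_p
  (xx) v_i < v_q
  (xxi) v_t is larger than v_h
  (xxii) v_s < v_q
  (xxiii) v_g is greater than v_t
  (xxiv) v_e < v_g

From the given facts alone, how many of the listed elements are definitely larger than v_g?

4

The elements the relations force above v_g are v_i, v_d, v_q, v_n — no chain reaches any other.
That is 4.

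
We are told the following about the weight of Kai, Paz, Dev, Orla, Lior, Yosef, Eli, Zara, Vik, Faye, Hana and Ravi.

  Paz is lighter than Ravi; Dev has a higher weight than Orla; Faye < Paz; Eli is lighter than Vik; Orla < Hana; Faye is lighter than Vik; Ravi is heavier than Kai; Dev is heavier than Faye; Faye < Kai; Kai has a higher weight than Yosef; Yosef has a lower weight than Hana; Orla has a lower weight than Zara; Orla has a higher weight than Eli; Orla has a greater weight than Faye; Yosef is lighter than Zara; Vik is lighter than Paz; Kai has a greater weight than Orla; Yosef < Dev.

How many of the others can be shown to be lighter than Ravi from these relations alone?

The elements the relations force below Ravi are Faye, Eli, Orla, Vik, Yosef, Kai, Paz — no chain reaches any other.
That is 7.

7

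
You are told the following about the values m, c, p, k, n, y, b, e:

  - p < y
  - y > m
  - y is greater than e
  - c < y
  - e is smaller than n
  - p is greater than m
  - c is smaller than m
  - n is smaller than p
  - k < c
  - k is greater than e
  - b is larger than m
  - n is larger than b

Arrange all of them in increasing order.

e < k < c < m < b < n < p < y

Nothing is placed below e, so it is least; from there e < k; k < c; c < m; m < b; b < n; n < p; p < y, each given directly.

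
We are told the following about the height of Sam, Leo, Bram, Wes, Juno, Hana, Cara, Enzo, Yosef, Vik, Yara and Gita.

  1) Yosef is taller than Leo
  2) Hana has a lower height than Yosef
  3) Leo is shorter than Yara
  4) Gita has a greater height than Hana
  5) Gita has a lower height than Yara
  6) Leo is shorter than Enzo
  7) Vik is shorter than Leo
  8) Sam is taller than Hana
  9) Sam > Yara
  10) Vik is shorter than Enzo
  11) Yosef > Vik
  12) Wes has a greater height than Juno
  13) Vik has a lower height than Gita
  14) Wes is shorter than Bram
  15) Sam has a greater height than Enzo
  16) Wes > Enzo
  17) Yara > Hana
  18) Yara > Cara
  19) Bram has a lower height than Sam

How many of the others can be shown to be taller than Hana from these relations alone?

4

The elements the relations force above Hana are Gita, Yosef, Yara, Sam — no chain reaches any other.
That is 4.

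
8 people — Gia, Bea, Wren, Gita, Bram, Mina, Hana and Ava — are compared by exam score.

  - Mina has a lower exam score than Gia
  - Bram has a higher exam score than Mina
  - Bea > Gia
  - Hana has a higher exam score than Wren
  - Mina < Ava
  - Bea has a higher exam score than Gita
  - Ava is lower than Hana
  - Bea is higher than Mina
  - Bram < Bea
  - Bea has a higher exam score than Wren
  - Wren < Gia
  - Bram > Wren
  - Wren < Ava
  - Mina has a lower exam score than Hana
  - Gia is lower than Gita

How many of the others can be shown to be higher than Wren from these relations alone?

Directly above Wren: Ava, Hana, Gia, Bram, Bea.
One step further: Gita (6 so far).
No other element is forced above Wren by the given relations, so the count is 6.

6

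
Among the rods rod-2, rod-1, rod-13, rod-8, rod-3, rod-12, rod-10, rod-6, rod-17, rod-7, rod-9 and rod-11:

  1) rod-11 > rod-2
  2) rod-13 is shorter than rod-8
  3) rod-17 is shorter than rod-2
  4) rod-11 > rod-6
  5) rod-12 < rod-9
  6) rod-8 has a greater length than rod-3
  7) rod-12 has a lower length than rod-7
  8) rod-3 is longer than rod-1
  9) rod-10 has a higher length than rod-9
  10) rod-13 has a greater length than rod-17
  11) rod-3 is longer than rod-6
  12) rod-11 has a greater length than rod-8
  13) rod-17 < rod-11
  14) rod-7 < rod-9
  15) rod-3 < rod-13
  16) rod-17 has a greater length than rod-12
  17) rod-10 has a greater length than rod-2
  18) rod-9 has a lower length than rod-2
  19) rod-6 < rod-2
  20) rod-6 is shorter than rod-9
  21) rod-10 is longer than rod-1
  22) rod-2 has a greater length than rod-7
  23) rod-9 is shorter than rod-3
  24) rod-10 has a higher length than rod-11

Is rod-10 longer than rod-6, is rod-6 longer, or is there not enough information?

rod-10

rod-6 < rod-9 < rod-3 < rod-13 < rod-8 < rod-11 < rod-10, by transitivity through rod-9, rod-3, rod-13, rod-8, rod-11.
So rod-10 is longer.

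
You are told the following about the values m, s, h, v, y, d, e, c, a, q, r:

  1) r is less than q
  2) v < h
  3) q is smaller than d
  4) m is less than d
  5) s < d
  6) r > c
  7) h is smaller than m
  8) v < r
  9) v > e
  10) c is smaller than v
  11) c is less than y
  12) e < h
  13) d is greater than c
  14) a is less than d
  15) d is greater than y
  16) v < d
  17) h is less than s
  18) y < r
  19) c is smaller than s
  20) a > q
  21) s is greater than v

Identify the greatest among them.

d

Chaining downward from d: directly below it, c, v, y, q, a, s, m; then e, h, r.
That covers every other element, and nothing is given above d, so d is the greatest.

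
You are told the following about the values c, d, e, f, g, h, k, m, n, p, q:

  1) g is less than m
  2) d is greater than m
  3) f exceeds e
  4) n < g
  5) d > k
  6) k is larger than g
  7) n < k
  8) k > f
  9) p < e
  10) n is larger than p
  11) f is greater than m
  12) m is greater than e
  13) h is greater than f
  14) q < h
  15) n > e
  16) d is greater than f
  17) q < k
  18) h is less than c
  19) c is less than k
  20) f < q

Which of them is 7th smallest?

The consecutive relations fix a unique order: p < e < n < g < m < f < q < h < c < k < d.
Counting 7 from the smallest end gives q.

q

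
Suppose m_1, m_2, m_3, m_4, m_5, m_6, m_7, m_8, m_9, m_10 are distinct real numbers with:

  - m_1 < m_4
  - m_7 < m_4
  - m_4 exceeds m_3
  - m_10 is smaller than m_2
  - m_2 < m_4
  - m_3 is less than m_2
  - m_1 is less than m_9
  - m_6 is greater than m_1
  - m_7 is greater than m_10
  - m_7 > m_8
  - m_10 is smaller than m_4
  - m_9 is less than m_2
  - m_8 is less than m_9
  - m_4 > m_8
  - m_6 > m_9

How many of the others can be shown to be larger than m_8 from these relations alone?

The elements the relations force above m_8 are m_9, m_6, m_2, m_7, m_4 — no chain reaches any other.
That is 5.

5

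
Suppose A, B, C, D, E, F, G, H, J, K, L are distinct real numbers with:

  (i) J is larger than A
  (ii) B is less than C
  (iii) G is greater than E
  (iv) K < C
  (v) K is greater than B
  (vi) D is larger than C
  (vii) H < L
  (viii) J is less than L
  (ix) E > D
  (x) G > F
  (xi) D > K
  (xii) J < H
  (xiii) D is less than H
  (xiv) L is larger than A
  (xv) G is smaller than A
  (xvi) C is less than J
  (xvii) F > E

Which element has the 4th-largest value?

A

Chaining the given pairs: B < K < C < D < E < F < G < A < J < H < L.
Counting 4 from the largest end gives A.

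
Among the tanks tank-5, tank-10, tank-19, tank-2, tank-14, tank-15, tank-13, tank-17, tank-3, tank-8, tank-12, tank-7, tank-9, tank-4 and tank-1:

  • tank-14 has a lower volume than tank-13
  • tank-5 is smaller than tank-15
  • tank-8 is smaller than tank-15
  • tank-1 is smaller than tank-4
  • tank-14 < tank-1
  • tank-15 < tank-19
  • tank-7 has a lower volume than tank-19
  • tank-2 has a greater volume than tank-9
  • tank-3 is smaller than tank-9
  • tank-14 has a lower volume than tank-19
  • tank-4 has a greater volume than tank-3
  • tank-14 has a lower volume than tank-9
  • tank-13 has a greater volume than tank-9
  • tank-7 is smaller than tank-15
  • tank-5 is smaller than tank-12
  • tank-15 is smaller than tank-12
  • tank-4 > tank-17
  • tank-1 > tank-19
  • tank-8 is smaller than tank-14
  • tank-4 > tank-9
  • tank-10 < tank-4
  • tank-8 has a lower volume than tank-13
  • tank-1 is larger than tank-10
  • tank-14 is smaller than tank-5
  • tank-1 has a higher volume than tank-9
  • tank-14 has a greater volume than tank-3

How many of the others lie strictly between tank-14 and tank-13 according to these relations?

1

Chaining upward from tank-14 reaches: tank-5, tank-15, tank-19, tank-9, tank-1, tank-12, tank-2, tank-4.
Chaining downward from tank-13 reaches: tank-3, tank-8, tank-9.
Strictly between tank-14 and tank-13 are those in both lists: tank-9 — 1 element.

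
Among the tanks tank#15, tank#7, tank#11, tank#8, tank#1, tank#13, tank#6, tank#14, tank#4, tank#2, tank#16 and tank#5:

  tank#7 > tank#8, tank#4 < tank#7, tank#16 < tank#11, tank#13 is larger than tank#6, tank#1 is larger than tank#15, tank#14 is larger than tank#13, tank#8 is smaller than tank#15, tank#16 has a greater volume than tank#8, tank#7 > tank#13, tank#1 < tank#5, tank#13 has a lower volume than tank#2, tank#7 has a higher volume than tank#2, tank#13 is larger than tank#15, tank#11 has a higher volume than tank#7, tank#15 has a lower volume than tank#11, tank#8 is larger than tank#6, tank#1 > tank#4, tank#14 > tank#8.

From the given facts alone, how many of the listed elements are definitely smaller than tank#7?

The elements the relations force below tank#7 are tank#6, tank#8, tank#4, tank#15, tank#13, tank#2 — no chain reaches any other.
That is 6.

6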